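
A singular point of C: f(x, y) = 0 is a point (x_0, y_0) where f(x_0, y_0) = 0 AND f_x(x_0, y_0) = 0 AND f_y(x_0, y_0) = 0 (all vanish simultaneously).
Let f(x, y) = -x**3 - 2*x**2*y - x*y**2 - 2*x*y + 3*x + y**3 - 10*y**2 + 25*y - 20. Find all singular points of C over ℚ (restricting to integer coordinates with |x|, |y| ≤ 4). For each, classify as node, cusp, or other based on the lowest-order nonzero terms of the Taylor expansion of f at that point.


Singular points: {(-2, 3)}; classification: cusp.

Compute partial derivatives:
  f_x = -3*x**2 - 4*x*y - y**2 - 2*y + 3.
  f_y = -2*x**2 - 2*x*y - 2*x + 3*y**2 - 20*y + 25.
Scan x_0 ∈ {−4, ..., 4}. For each x_0, f_y(x_0, y) is a polynomial in y; find its integer roots y ∈ {−4, ..., 4}, then test f_x and f at those candidates.
  x = -4: f_y(-4, y) = 3*y**2 - 12*y + 1; no integer root y with |y| ≤ 4.
  x = -3: f_y(-3, y) = 3*y**2 - 14*y + 13; no integer root y with |y| ≤ 4.
  x = -2: f_y(-2, y) = 3*y**2 - 16*y + 21; vanishes at y ∈ {3}. (-2, 3): f_x = 0, f = 0 — SINGULAR.
  x = -1: f_y(-1, y) = 3*y**2 - 18*y + 25; no integer root y with |y| ≤ 4.
  x = 0: f_y(0, y) = 3*y**2 - 20*y + 25; no integer root y with |y| ≤ 4.
  x = 1: f_y(1, y) = 3*y**2 - 22*y + 21; no integer root y with |y| ≤ 4.
  x = 2: f_y(2, y) = 3*y**2 - 24*y + 13; no integer root y with |y| ≤ 4.
  x = 3: f_y(3, y) = 3*y**2 - 26*y + 1; no integer root y with |y| ≤ 4.
  x = 4: f_y(4, y) = 3*y**2 - 28*y - 15; no integer root y with |y| ≤ 4.
Only singular point on the grid: (-2, 3).
Classify: substitute x = -2 + u, y = 3 + v and expand: f = -u**3 - 2*u**2*v - u*v**2 + v**3 + v**2.
No constant or linear terms (consistent with a singular point). Quadratic part: v**2. Cubic part: -u**3 - 2*u**2*v - u*v**2 + v**3.
The quadratic part v**2 is a perfect square, so there is a single (double) tangent line v = 0, i.e. y = 3. Restricting the cubic part to that line (v = 0) leaves -u**3 ≠ 0, so f is not divisible by v and the branch is v² ≈ u**3 to lowest order — this is a cusp.
Classification: cusp.


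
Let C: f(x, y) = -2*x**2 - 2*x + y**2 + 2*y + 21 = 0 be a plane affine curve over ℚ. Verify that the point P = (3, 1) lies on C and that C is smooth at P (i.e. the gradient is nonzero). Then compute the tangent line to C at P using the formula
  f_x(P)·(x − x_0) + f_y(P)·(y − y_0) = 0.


Tangent line at P: -14*x + 4*y + 38 = 0.

Step 1: f(3, 1) = 0, so P lies on C.
Step 2: partial derivatives
  f_x(x, y) = -4*x - 2, f_y(x, y) = 2*y + 2.
  f_x(P) = -14, f_y(P) = 4 (gradient nonzero, so P is smooth).
Step 3: tangent line at P: -14·(x − 3) + 4·(y − 1) = 0.
Expanding: -14*x + 4*y + 38 = 0.


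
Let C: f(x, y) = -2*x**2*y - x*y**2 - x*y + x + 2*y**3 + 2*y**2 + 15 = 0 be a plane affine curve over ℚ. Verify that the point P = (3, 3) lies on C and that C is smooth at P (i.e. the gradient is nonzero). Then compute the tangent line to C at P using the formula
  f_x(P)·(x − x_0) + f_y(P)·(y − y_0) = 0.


Tangent line at P: -47*x + 27*y + 60 = 0.

Step 1: f(3, 3) = 0, so P lies on C.
Step 2: partial derivatives
  f_x(x, y) = -4*x*y - y**2 - y + 1, f_y(x, y) = -2*x**2 - 2*x*y - x + 6*y**2 + 4*y.
  f_x(P) = -47, f_y(P) = 27 (gradient nonzero, so P is smooth).
Step 3: tangent line at P: -47·(x − 3) + 27·(y − 3) = 0.
Expanding: -47*x + 27*y + 60 = 0.


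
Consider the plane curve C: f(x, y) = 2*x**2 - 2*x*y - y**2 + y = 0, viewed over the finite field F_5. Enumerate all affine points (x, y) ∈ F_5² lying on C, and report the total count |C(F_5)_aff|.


Affine F_5-points: {(0, 0), (0, 1), (1, 1), (1, 3), (2, 3), (2, 4)}; count = 6.

For each of the 25 pairs (x, y) ∈ F_5², evaluate f(x, y) mod 5. Record the zeros.
  x = 0: [0↦0, 1↦0, 2↦3, 3↦4, 4↦3]  zeros at y ∈ {0, 1}
  x = 1: [0↦2, 1↦0, 2↦1, 3↦0, 4↦2]  zeros at y ∈ {1, 3}
  x = 2: [0↦3, 1↦4, 2↦3, 3↦0, 4↦0]  zeros at y ∈ {3, 4}
  x = 3: [0↦3, 1↦2, 2↦4, 3↦4, 4↦2]  zeros at y ∈ ∅
  x = 4: [0↦2, 1↦4, 2↦4, 3↦2, 4↦3]  zeros at y ∈ ∅
Collecting zeros: affine points = {(0, 0), (0, 1), (1, 1), (1, 3), (2, 3), (2, 4)}.
Total count |C(F_5)_aff| = 6.


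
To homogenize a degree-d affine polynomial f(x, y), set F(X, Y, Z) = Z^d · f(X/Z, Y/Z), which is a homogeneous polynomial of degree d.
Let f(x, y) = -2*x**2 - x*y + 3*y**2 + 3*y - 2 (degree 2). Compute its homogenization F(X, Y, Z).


F(X, Y, Z) = -2*X**2 - X*Y + 3*Y**2 + 3*Y*Z - 2*Z**2

deg(f) = 2.
Substitute x = X/Z, y = Y/Z into f, then multiply by Z^2.
  monomial -2·x^2·y^0 ↦ -2·X^2·Y^0·Z^0.
  monomial -1·x^1·y^1 ↦ -1·X^1·Y^1·Z^0.
  monomial 3·x^0·y^2 ↦ 3·X^0·Y^2·Z^0.
  monomial 3·x^0·y^1 ↦ 3·X^0·Y^1·Z^1.
  monomial -2·x^0·y^0 ↦ -2·X^0·Y^0·Z^2.
Collecting: F(X, Y, Z) = -2*X**2 - X*Y + 3*Y**2 + 3*Y*Z - 2*Z**2.


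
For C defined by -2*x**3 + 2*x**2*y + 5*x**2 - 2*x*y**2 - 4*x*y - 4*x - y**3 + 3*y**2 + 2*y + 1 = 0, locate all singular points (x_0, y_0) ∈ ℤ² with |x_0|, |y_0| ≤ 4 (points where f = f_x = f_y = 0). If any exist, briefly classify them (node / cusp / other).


Singular points: {(1, 0)}; classification: node.

Compute partial derivatives:
  f_x = -6*x**2 + 4*x*y + 10*x - 2*y**2 - 4*y - 4.
  f_y = 2*x**2 - 4*x*y - 4*x - 3*y**2 + 6*y + 2.
Scan x_0 ∈ {−4, ..., 4}. For each x_0, f_y(x_0, y) is a polynomial in y; find its integer roots y ∈ {−4, ..., 4}, then test f_x and f at those candidates.
  x = -4: f_y(-4, y) = -3*y**2 + 22*y + 50; no integer root y with |y| ≤ 4.
  x = -3: f_y(-3, y) = -3*y**2 + 18*y + 32; no integer root y with |y| ≤ 4.
  x = -2: f_y(-2, y) = -3*y**2 + 14*y + 18; no integer root y with |y| ≤ 4.
  x = -1: f_y(-1, y) = -3*y**2 + 10*y + 8; vanishes at y ∈ {4}. (-1, 4): f_x = -84 ≠ 0.
  x = 0: f_y(0, y) = -3*y**2 + 6*y + 2; no integer root y with |y| ≤ 4.
  x = 1: f_y(1, y) = -3*y**2 + 2*y; vanishes at y ∈ {0}. (1, 0): f_x = 0, f = 0 — SINGULAR.
  x = 2: f_y(2, y) = -3*y**2 - 2*y + 2; no integer root y with |y| ≤ 4.
  x = 3: f_y(3, y) = -3*y**2 - 6*y + 8; no integer root y with |y| ≤ 4.
  x = 4: f_y(4, y) = -3*y**2 - 10*y + 18; no integer root y with |y| ≤ 4.
Only singular point on the grid: (1, 0).
Classify: substitute x = 1 + u, y = 0 + v and expand: f = -2*u**3 + 2*u**2*v - u**2 - 2*u*v**2 - v**3 + v**2.
No constant or linear terms (consistent with a singular point). Quadratic part: -u**2 + v**2. Cubic part: -2*u**3 + 2*u**2*v - 2*u*v**2 - v**3.
The quadratic part v**2 - u**2 = (v − u)(v + u) splits into two distinct linear factors, so there are two distinct tangent lines y − 0 = ±(x − 1) — this is a node (ordinary double point).
Classification: node.


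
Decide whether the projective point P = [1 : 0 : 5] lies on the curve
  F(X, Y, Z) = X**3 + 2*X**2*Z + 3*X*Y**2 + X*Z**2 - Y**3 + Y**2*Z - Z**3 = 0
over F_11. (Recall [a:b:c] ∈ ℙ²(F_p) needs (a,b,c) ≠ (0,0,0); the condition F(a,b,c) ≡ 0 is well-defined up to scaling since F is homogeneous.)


F(1,0,5) ≡ 10 (mod 11); P is NOT on the curve.

Evaluate F(1, 0, 5) term-by-term (mod 11).
  X**3 ↦ 1·1·1·1 = 1
  2*X**2*Z ↦ 2·1·1·5 = 10
  3*X*Y**2 ↦ 3·1·0·1 = 0
  X*Z**2 ↦ 1·1·1·25 = 25
  -Y**3 ↦ -1·1·0·1 = 0
  Y**2*Z ↦ 1·1·0·5 = 0
  -Z**3 ↦ -1·1·1·125 = -125
Sum: F(1, 0, 5) = (1) + (10) + (0) + (25) + (0) + (0) + (-125) = -89.
Reducing mod 11: -89 ≡ 10 (mod 11).
Since F(a, b, c) ≡ 10 ≠ 0 (mod 11), P does NOT lie on the curve.


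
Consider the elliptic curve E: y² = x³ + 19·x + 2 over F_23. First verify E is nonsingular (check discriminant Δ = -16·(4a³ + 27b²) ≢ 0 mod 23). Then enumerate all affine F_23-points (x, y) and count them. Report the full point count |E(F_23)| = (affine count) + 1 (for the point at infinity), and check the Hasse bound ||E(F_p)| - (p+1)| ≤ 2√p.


Affine points = {(0, 5), (0, 18), (2, 5), (2, 18), (4, 2), (4, 21), (7, 8), (7, 15), (11, 1), (11, 22), (12, 7), (12, 16), (13, 10), (13, 13), (16, 3), (16, 20), (18, 9), (18, 14), (19, 0), (21, 5), (21, 18)}; affine count = 21; |E(F_23)| = 22.

Discriminant check: Δ ∝ 4a³ + 27b² = 4·19³ + 27·2² = 4·6859 + 27·4 ≡ 13 (mod 23). Nonzero ⇒ E is nonsingular.
For each x ∈ F_23, compute rhs = x³ + 19·x + 2 mod 23, then count y ∈ F_23 with y² ≡ rhs.
  x = 0: rhs = 2, matching y values: 5, 18 (2 points).
  x = 1: rhs = 22, matching y values: none (0 points).
  x = 2: rhs = 2, matching y values: 5, 18 (2 points).
  x = 3: rhs = 17, matching y values: none (0 points).
  x = 4: rhs = 4, matching y values: 2, 21 (2 points).
  x = 5: rhs = 15, matching y values: none (0 points).
  x = 6: rhs = 10, matching y values: none (0 points).
  x = 7: rhs = 18, matching y values: 8, 15 (2 points).
  x = 8: rhs = 22, matching y values: none (0 points).
  x = 9: rhs = 5, matching y values: none (0 points).
  x = 10: rhs = 19, matching y values: none (0 points).
  x = 11: rhs = 1, matching y values: 1, 22 (2 points).
  x = 12: rhs = 3, matching y values: 7, 16 (2 points).
  x = 13: rhs = 8, matching y values: 10, 13 (2 points).
  x = 14: rhs = 22, matching y values: none (0 points).
  x = 15: rhs = 5, matching y values: none (0 points).
  x = 16: rhs = 9, matching y values: 3, 20 (2 points).
  x = 17: rhs = 17, matching y values: none (0 points).
  x = 18: rhs = 12, matching y values: 9, 14 (2 points).
  x = 19: rhs = 0, matching y values: 0 (1 points).
  x = 20: rhs = 10, matching y values: none (0 points).
  x = 21: rhs = 2, matching y values: 5, 18 (2 points).
  x = 22: rhs = 5, matching y values: none (0 points).
Total affine count: 21.
Full point count |E(F_23)| = 21 + 1 = 22.
Hasse bound: |22 − (23+1)| = |-2| = 2 ≤ 2√23 ≈ 9.5917 ✓.


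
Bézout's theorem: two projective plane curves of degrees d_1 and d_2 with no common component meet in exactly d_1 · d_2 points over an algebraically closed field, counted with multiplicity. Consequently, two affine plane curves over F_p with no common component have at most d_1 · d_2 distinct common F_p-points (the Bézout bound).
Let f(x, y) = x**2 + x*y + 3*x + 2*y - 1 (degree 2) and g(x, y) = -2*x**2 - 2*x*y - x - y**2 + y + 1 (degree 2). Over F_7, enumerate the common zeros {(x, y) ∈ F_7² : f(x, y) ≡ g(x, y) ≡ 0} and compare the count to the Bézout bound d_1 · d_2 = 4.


Common zeros: {(3, 5), (6, 3)}; count = 2; Bézout bound = 4.

deg(f) = 2, deg(g) = 2, so Bézout bound = 4.
Scan x ∈ F_7. For each x, list the y ∈ F_7 with f(x, y) ≡ 0 and those with g(x, y) ≡ 0 (mod 7); the common zeros in that column are the intersection.
  x = 0: f ≡ 0 at y ∈ {4}; g ≡ 0 at y ∈ ∅; common: ∅.
  x = 1: f ≡ 0 at y ∈ {6}; g ≡ 0 at y ∈ {3}; common: ∅.
  x = 2: f ≡ 0 at y ∈ {3}; g ≡ 0 at y ∈ {5, 6}; common: ∅.
  x = 3: f ≡ 0 at y ∈ {5}; g ≡ 0 at y ∈ {4, 5}; common: {5}.
  x = 4: f ≡ 0 at y ∈ {6}; g ≡ 0 at y ∈ {0}; common: ∅.
  x = 5: f ≡ 0 at y ∈ ∅; g ≡ 0 at y ∈ ∅; common: ∅.
  x = 6: f ≡ 0 at y ∈ {3}; g ≡ 0 at y ∈ {0, 3}; common: {3}.
Collecting: common zeros = {(3, 5), (6, 3)}, so the count is 2.
Comparison with the Bézout bound: 2 ≤ 4 = deg(f)·deg(g), as expected for curves with no common component (the affine F_7-count falls short of the bound because intersections may lie at infinity, over extension fields, or carry multiplicity).


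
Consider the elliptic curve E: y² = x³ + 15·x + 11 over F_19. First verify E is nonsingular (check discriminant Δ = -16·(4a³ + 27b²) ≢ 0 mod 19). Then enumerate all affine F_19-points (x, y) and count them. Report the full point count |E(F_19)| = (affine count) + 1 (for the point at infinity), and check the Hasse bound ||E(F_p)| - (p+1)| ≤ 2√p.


Affine points = {(0, 7), (0, 12), (2, 7), (2, 12), (3, 8), (3, 11), (8, 4), (8, 15), (9, 1), (9, 18), (11, 5), (11, 14), (12, 0), (13, 3), (13, 16), (14, 1), (14, 18), (15, 1), (15, 18), (17, 7), (17, 12)}; affine count = 21; |E(F_19)| = 22.

Discriminant check: Δ ∝ 4a³ + 27b² = 4·15³ + 27·11² = 4·3375 + 27·121 ≡ 9 (mod 19). Nonzero ⇒ E is nonsingular.
For each x ∈ F_19, compute rhs = x³ + 15·x + 11 mod 19, then count y ∈ F_19 with y² ≡ rhs.
  x = 0: rhs = 11, matching y values: 7, 12 (2 points).
  x = 1: rhs = 8, matching y values: none (0 points).
  x = 2: rhs = 11, matching y values: 7, 12 (2 points).
  x = 3: rhs = 7, matching y values: 8, 11 (2 points).
  x = 4: rhs = 2, matching y values: none (0 points).
  x = 5: rhs = 2, matching y values: none (0 points).
  x = 6: rhs = 13, matching y values: none (0 points).
  x = 7: rhs = 3, matching y values: none (0 points).
  x = 8: rhs = 16, matching y values: 4, 15 (2 points).
  x = 9: rhs = 1, matching y values: 1, 18 (2 points).
  x = 10: rhs = 2, matching y values: none (0 points).
  x = 11: rhs = 6, matching y values: 5, 14 (2 points).
  x = 12: rhs = 0, matching y values: 0 (1 points).
  x = 13: rhs = 9, matching y values: 3, 16 (2 points).
  x = 14: rhs = 1, matching y values: 1, 18 (2 points).
  x = 15: rhs = 1, matching y values: 1, 18 (2 points).
  x = 16: rhs = 15, matching y values: none (0 points).
  x = 17: rhs = 11, matching y values: 7, 12 (2 points).
  x = 18: rhs = 14, matching y values: none (0 points).
Total affine count: 21.
Full point count |E(F_19)| = 21 + 1 = 22.
Hasse bound: |22 − (19+1)| = |2| = 2 ≤ 2√19 ≈ 8.7178 ✓.


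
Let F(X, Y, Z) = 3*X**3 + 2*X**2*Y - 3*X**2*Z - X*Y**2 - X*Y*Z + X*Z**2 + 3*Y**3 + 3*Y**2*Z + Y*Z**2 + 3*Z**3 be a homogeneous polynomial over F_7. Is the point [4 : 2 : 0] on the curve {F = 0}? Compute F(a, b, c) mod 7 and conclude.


F(4,2,0) ≡ 5 (mod 7); P is NOT on the curve.

Evaluate F(4, 2, 0) term-by-term (mod 7).
  3*X**3 ↦ 3·64·1·1 = 192
  2*X**2*Y ↦ 2·16·2·1 = 64
  -3*X**2*Z ↦ -3·16·1·0 = 0
  -X*Y**2 ↦ -1·4·4·1 = -16
  -X*Y*Z ↦ -1·4·2·0 = 0
  X*Z**2 ↦ 1·4·1·0 = 0
  3*Y**3 ↦ 3·1·8·1 = 24
  3*Y**2*Z ↦ 3·1·4·0 = 0
  Y*Z**2 ↦ 1·1·2·0 = 0
  3*Z**3 ↦ 3·1·1·0 = 0
Sum: F(4, 2, 0) = (192) + (64) + (0) + (-16) + (0) + (0) + (24) + (0) + (0) + (0) = 264.
Reducing mod 7: 264 ≡ 5 (mod 7).
Since F(a, b, c) ≡ 5 ≠ 0 (mod 7), P does NOT lie on the curve.


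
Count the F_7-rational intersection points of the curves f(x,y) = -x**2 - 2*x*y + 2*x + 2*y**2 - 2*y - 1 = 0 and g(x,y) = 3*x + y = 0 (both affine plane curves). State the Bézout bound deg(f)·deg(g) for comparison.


Common zeros: {(4, 2), (6, 3)}; count = 2; Bézout bound = 2.

deg(f) = 2, deg(g) = 1, so Bézout bound = 2.
Scan x ∈ F_7. For each x, list the y ∈ F_7 with f(x, y) ≡ 0 and those with g(x, y) ≡ 0 (mod 7); the common zeros in that column are the intersection.
  x = 0: f ≡ 0 at y ∈ ∅; g ≡ 0 at y ∈ {0}; common: ∅.
  x = 1: f ≡ 0 at y ∈ {0, 2}; g ≡ 0 at y ∈ {4}; common: ∅.
  x = 2: f ≡ 0 at y ∈ {4, 6}; g ≡ 0 at y ∈ {1}; common: ∅.
  x = 3: f ≡ 0 at y ∈ ∅; g ≡ 0 at y ∈ {5}; common: ∅.
  x = 4: f ≡ 0 at y ∈ {2, 3}; g ≡ 0 at y ∈ {2}; common: {2}.
  x = 5: f ≡ 0 at y ∈ ∅; g ≡ 0 at y ∈ {6}; common: ∅.
  x = 6: f ≡ 0 at y ∈ {3, 4}; g ≡ 0 at y ∈ {3}; common: {3}.
Collecting: common zeros = {(4, 2), (6, 3)}, so the count is 2.
Comparison with the Bézout bound: 2 ≤ 2 = deg(f)·deg(g), as expected for curves with no common component (the bound is attained).


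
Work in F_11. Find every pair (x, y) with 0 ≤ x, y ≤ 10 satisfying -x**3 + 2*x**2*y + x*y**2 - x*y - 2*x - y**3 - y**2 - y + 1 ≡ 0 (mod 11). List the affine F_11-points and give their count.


Affine F_11-points: {(0, 5), (0, 8), (1, 4), (2, 0), (3, 9), (5, 9), (6, 10), (8, 10), (9, 2), (10, 9)}; count = 10.

For each of the 121 pairs (x, y) ∈ F_11², evaluate f(x, y) mod 11. Record the zeros.
  x = 0: [0↦1, 1↦9, 2↦9, 3↦6, 4↦5, 5↦0, 6↦7, 7↦9, 8↦0, 9↦7, 10↦2]  zeros at y ∈ {5, 8}
  x = 1: [0↦9, 1↦8, 2↦1, 3↦4, 4↦0, 5↦5, 6↦2, 7↦7, 8↦3, 9↦6, 10↦10]  zeros at y ∈ {4}
  x = 2: [0↦0, 1↦5, 2↦6, 3↦8, 4↦5, 5↦2, 6↦4, 7↦5, 8↦10, 9↦2, 10↦8]  zeros at y ∈ {0}
  x = 3: [0↦1, 1↦5, 2↦7, 3↦1, 4↦3, 5↦7, 6↦7, 7↦8, 8↦4, 9↦0, 10↦1]  zeros at y ∈ {9}
  x = 4: [0↦6, 1↦2, 2↦9, 3↦10, 4↦10, 5↦3, 6↦5, 7↦10, 8↦1, 9↦5, 10↦5]  zeros at y ∈ ∅
  x = 5: [0↦9, 1↦1, 2↦6, 3↦7, 4↦9, 5↦6, 6↦3, 7↦5, 8↦6, 9↦0, 10↦3]  zeros at y ∈ {9}
  x = 6: [0↦4, 1↦7, 2↦3, 3↦8, 4↦5, 5↦10, 6↦6, 7↦9, 8↦2, 9↦1, 10↦0]  zeros at y ∈ {10}
  x = 7: [0↦7, 1↦3, 2↦5, 3↦7, 4↦3, 5↦9, 6↦8, 7↦5, 8↦5, 9↦2, 10↦1]  zeros at y ∈ ∅
  x = 8: [0↦1, 1↦5, 2↦6, 3↦9, 4↦8, 5↦8, 6↦3, 7↦9, 8↦9, 9↦8, 10↦0]  zeros at y ∈ {10}
  x = 9: [0↦2, 1↦7, 2↦0, 3↦8, 4↦3, 5↦1, 6↦7, 7↦4, 8↦8, 9↦2, 10↦2]  zeros at y ∈ {2}
  x = 10: [0↦4, 1↦3, 2↦3, 3↦9, 4↦4, 5↦4, 6↦3, 7↦6, 8↦7, 9↦0, 10↦1]  zeros at y ∈ {9}
Collecting zeros: affine points = {(0, 5), (0, 8), (1, 4), (2, 0), (3, 9), (5, 9), (6, 10), (8, 10), (9, 2), (10, 9)}.
Total count |C(F_11)_aff| = 10.


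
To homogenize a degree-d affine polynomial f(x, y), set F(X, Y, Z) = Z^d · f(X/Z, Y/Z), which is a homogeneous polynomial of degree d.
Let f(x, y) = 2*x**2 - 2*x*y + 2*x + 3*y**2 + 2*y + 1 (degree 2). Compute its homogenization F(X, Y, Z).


F(X, Y, Z) = 2*X**2 - 2*X*Y + 2*X*Z + 3*Y**2 + 2*Y*Z + Z**2

deg(f) = 2.
Substitute x = X/Z, y = Y/Z into f, then multiply by Z^2.
  monomial 2·x^2·y^0 ↦ 2·X^2·Y^0·Z^0.
  monomial -2·x^1·y^1 ↦ -2·X^1·Y^1·Z^0.
  monomial 2·x^1·y^0 ↦ 2·X^1·Y^0·Z^1.
  monomial 3·x^0·y^2 ↦ 3·X^0·Y^2·Z^0.
  monomial 2·x^0·y^1 ↦ 2·X^0·Y^1·Z^1.
  monomial 1·x^0·y^0 ↦ 1·X^0·Y^0·Z^2.
Collecting: F(X, Y, Z) = 2*X**2 - 2*X*Y + 2*X*Z + 3*Y**2 + 2*Y*Z + Z**2.


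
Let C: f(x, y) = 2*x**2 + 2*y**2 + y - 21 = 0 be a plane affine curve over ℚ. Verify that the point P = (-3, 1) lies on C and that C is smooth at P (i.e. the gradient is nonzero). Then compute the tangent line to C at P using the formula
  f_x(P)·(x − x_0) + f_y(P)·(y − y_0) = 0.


Tangent line at P: -12*x + 5*y - 41 = 0.

Step 1: f(-3, 1) = 0, so P lies on C.
Step 2: partial derivatives
  f_x(x, y) = 4*x, f_y(x, y) = 4*y + 1.
  f_x(P) = -12, f_y(P) = 5 (gradient nonzero, so P is smooth).
Step 3: tangent line at P: -12·(x − -3) + 5·(y − 1) = 0.
Expanding: -12*x + 5*y - 41 = 0.


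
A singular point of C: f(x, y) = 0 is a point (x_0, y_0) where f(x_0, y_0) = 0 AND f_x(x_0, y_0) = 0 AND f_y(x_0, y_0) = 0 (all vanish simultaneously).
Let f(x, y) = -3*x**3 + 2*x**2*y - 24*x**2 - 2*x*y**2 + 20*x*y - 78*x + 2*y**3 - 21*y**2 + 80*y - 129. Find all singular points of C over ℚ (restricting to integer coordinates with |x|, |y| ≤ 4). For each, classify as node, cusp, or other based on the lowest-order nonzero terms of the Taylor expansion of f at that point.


Singular points: {(-2, 3)}; classification: cusp.

Compute partial derivatives:
  f_x = -9*x**2 + 4*x*y - 48*x - 2*y**2 + 20*y - 78.
  f_y = 2*x**2 - 4*x*y + 20*x + 6*y**2 - 42*y + 80.
Scan x_0 ∈ {−4, ..., 4}. For each x_0, f_y(x_0, y) is a polynomial in y; find its integer roots y ∈ {−4, ..., 4}, then test f_x and f at those candidates.
  x = -4: f_y(-4, y) = 6*y**2 - 26*y + 32; no integer root y with |y| ≤ 4.
  x = -3: f_y(-3, y) = 6*y**2 - 30*y + 38; no integer root y with |y| ≤ 4.
  x = -2: f_y(-2, y) = 6*y**2 - 34*y + 48; vanishes at y ∈ {3}. (-2, 3): f_x = 0, f = 0 — SINGULAR.
  x = -1: f_y(-1, y) = 6*y**2 - 38*y + 62; no integer root y with |y| ≤ 4.
  x = 0: f_y(0, y) = 6*y**2 - 42*y + 80; no integer root y with |y| ≤ 4.
  x = 1: f_y(1, y) = 6*y**2 - 46*y + 102; no integer root y with |y| ≤ 4.
  x = 2: f_y(2, y) = 6*y**2 - 50*y + 128; no integer root y with |y| ≤ 4.
  x = 3: f_y(3, y) = 6*y**2 - 54*y + 158; no integer root y with |y| ≤ 4.
  x = 4: f_y(4, y) = 6*y**2 - 58*y + 192; no integer root y with |y| ≤ 4.
Only singular point on the grid: (-2, 3).
Classify: substitute x = -2 + u, y = 3 + v and expand: f = -3*u**3 + 2*u**2*v - 2*u*v**2 + 2*v**3 + v**2.
No constant or linear terms (consistent with a singular point). Quadratic part: v**2. Cubic part: -3*u**3 + 2*u**2*v - 2*u*v**2 + 2*v**3.
The quadratic part v**2 is a perfect square, so there is a single (double) tangent line v = 0, i.e. y = 3. Restricting the cubic part to that line (v = 0) leaves -3*u**3 ≠ 0, so f is not divisible by v and the branch is v² ≈ 3*u**3 to lowest order — this is a cusp.
Classification: cusp.


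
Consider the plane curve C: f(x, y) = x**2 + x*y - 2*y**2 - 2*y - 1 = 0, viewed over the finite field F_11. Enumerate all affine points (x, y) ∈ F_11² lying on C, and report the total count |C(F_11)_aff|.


Affine F_11-points: {(1, 0), (1, 5), (4, 2), (4, 10), (5, 2), (5, 5), (8, 4), (8, 10), (10, 0), (10, 4)}; count = 10.

For each of the 121 pairs (x, y) ∈ F_11², evaluate f(x, y) mod 11. Record the zeros.
  x = 0: [0↦10, 1↦6, 2↦9, 3↦8, 4↦3, 5↦5, 6↦3, 7↦8, 8↦9, 9↦6, 10↦10]  zeros at y ∈ ∅
  x = 1: [0↦0, 1↦8, 2↦1, 3↦1, 4↦8, 5↦0, 6↦10, 7↦5, 8↦7, 9↦5, 10↦10]  zeros at y ∈ {0, 5}
  x = 2: [0↦3, 1↦1, 2↦6, 3↦7, 4↦4, 5↦8, 6↦8, 7↦4, 8↦7, 9↦6, 10↦1]  zeros at y ∈ ∅
  x = 3: [0↦8, 1↦7, 2↦2, 3↦4, 4↦2, 5↦7, 6↦8, 7↦5, 8↦9, 9↦9, 10↦5]  zeros at y ∈ ∅
  x = 4: [0↦4, 1↦4, 2↦0, 3↦3, 4↦2, 5↦8, 6↦10, 7↦8, 8↦2, 9↦3, 10↦0]  zeros at y ∈ {2, 10}
  x = 5: [0↦2, 1↦3, 2↦0, 3↦4, 4↦4, 5↦0, 6↦3, 7↦2, 8↦8, 9↦10, 10↦8]  zeros at y ∈ {2, 5}
  x = 6: [0↦2, 1↦4, 2↦2, 3↦7, 4↦8, 5↦5, 6↦9, 7↦9, 8↦5, 9↦8, 10↦7]  zeros at y ∈ ∅
  x = 7: [0↦4, 1↦7, 2↦6, 3↦1, 4↦3, 5↦1, 6↦6, 7↦7, 8↦4, 9↦8, 10↦8]  zeros at y ∈ ∅
  x = 8: [0↦8, 1↦1, 2↦1, 3↦8, 4↦0, 5↦10, 6↦5, 7↦7, 8↦5, 9↦10, 10↦0]  zeros at y ∈ {4, 10}
  x = 9: [0↦3, 1↦8, 2↦9, 3↦6, 4↦10, 5↦10, 6↦6, 7↦9, 8↦8, 9↦3, 10↦5]  zeros at y ∈ ∅
  x = 10: [0↦0, 1↦6, 2↦8, 3↦6, 4↦0, 5↦1, 6↦9, 7↦2, 8↦2, 9↦9, 10↦1]  zeros at y ∈ {0, 4}
Collecting zeros: affine points = {(1, 0), (1, 5), (4, 2), (4, 10), (5, 2), (5, 5), (8, 4), (8, 10), (10, 0), (10, 4)}.
Total count |C(F_11)_aff| = 10.


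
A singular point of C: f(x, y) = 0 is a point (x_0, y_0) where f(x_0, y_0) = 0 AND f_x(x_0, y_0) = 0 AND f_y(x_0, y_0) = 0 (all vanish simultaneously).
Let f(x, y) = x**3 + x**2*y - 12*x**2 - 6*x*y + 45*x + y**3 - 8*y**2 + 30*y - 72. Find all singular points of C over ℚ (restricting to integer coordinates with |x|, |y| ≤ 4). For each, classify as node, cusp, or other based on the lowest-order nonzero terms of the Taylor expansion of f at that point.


Singular points: {(3, 3)}; classification: cusp.

Compute partial derivatives:
  f_x = 3*x**2 + 2*x*y - 24*x - 6*y + 45.
  f_y = x**2 - 6*x + 3*y**2 - 16*y + 30.
Scan x_0 ∈ {−4, ..., 4}. For each x_0, f_y(x_0, y) is a polynomial in y; find its integer roots y ∈ {−4, ..., 4}, then test f_x and f at those candidates.
  x = -4: f_y(-4, y) = 3*y**2 - 16*y + 70; no integer root y with |y| ≤ 4.
  x = -3: f_y(-3, y) = 3*y**2 - 16*y + 57; no integer root y with |y| ≤ 4.
  x = -2: f_y(-2, y) = 3*y**2 - 16*y + 46; no integer root y with |y| ≤ 4.
  x = -1: f_y(-1, y) = 3*y**2 - 16*y + 37; no integer root y with |y| ≤ 4.
  x = 0: f_y(0, y) = 3*y**2 - 16*y + 30; no integer root y with |y| ≤ 4.
  x = 1: f_y(1, y) = 3*y**2 - 16*y + 25; no integer root y with |y| ≤ 4.
  x = 2: f_y(2, y) = 3*y**2 - 16*y + 22; no integer root y with |y| ≤ 4.
  x = 3: f_y(3, y) = 3*y**2 - 16*y + 21; vanishes at y ∈ {3}. (3, 3): f_x = 0, f = 0 — SINGULAR.
  x = 4: f_y(4, y) = 3*y**2 - 16*y + 22; no integer root y with |y| ≤ 4.
Only singular point on the grid: (3, 3).
Classify: substitute x = 3 + u, y = 3 + v and expand: f = u**3 + u**2*v + v**3 + v**2.
No constant or linear terms (consistent with a singular point). Quadratic part: v**2. Cubic part: u**3 + u**2*v + v**3.
The quadratic part v**2 is a perfect square, so there is a single (double) tangent line v = 0, i.e. y = 3. Restricting the cubic part to that line (v = 0) leaves u**3 ≠ 0, so f is not divisible by v and the branch is v² ≈ -u**3 to lowest order — this is a cusp.
Classification: cusp.


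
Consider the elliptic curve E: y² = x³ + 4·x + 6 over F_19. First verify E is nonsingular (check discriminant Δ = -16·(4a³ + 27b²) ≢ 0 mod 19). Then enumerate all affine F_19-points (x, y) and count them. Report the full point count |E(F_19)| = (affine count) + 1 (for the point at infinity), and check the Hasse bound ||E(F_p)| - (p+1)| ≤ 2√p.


Affine points = {(0, 5), (0, 14), (1, 7), (1, 12), (3, 8), (3, 11), (7, 4), (7, 15), (9, 7), (9, 12), (10, 1), (10, 18), (16, 9), (16, 10), (17, 3), (17, 16), (18, 1), (18, 18)}; affine count = 18; |E(F_19)| = 19.

Discriminant check: Δ ∝ 4a³ + 27b² = 4·4³ + 27·6² = 4·64 + 27·36 ≡ 12 (mod 19). Nonzero ⇒ E is nonsingular.
For each x ∈ F_19, compute rhs = x³ + 4·x + 6 mod 19, then count y ∈ F_19 with y² ≡ rhs.
  x = 0: rhs = 6, matching y values: 5, 14 (2 points).
  x = 1: rhs = 11, matching y values: 7, 12 (2 points).
  x = 2: rhs = 3, matching y values: none (0 points).
  x = 3: rhs = 7, matching y values: 8, 11 (2 points).
  x = 4: rhs = 10, matching y values: none (0 points).
  x = 5: rhs = 18, matching y values: none (0 points).
  x = 6: rhs = 18, matching y values: none (0 points).
  x = 7: rhs = 16, matching y values: 4, 15 (2 points).
  x = 8: rhs = 18, matching y values: none (0 points).
  x = 9: rhs = 11, matching y values: 7, 12 (2 points).
  x = 10: rhs = 1, matching y values: 1, 18 (2 points).
  x = 11: rhs = 13, matching y values: none (0 points).
  x = 12: rhs = 15, matching y values: none (0 points).
  x = 13: rhs = 13, matching y values: none (0 points).
  x = 14: rhs = 13, matching y values: none (0 points).
  x = 15: rhs = 2, matching y values: none (0 points).
  x = 16: rhs = 5, matching y values: 9, 10 (2 points).
  x = 17: rhs = 9, matching y values: 3, 16 (2 points).
  x = 18: rhs = 1, matching y values: 1, 18 (2 points).
Total affine count: 18.
Full point count |E(F_19)| = 18 + 1 = 19.
Hasse bound: |19 − (19+1)| = |-1| = 1 ≤ 2√19 ≈ 8.7178 ✓.


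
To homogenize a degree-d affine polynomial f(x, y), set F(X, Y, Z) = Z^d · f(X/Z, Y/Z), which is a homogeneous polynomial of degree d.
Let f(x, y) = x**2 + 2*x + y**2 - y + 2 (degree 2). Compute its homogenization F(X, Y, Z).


F(X, Y, Z) = X**2 + 2*X*Z + Y**2 - Y*Z + 2*Z**2

deg(f) = 2.
Substitute x = X/Z, y = Y/Z into f, then multiply by Z^2.
  monomial 1·x^2·y^0 ↦ 1·X^2·Y^0·Z^0.
  monomial 2·x^1·y^0 ↦ 2·X^1·Y^0·Z^1.
  monomial 1·x^0·y^2 ↦ 1·X^0·Y^2·Z^0.
  monomial -1·x^0·y^1 ↦ -1·X^0·Y^1·Z^1.
  monomial 2·x^0·y^0 ↦ 2·X^0·Y^0·Z^2.
Collecting: F(X, Y, Z) = X**2 + 2*X*Z + Y**2 - Y*Z + 2*Z**2.


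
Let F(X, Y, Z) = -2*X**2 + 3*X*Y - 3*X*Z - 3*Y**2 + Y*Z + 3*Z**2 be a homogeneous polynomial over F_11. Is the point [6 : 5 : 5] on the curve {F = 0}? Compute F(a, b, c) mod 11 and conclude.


F(6,5,5) ≡ 8 (mod 11); P is NOT on the curve.

Evaluate F(6, 5, 5) term-by-term (mod 11).
  -2*X**2 ↦ -2·36·1·1 = -72
  3*X*Y ↦ 3·6·5·1 = 90
  -3*X*Z ↦ -3·6·1·5 = -90
  -3*Y**2 ↦ -3·1·25·1 = -75
  Y*Z ↦ 1·1·5·5 = 25
  3*Z**2 ↦ 3·1·1·25 = 75
Sum: F(6, 5, 5) = (-72) + (90) + (-90) + (-75) + (25) + (75) = -47.
Reducing mod 11: -47 ≡ 8 (mod 11).
Since F(a, b, c) ≡ 8 ≠ 0 (mod 11), P does NOT lie on the curve.


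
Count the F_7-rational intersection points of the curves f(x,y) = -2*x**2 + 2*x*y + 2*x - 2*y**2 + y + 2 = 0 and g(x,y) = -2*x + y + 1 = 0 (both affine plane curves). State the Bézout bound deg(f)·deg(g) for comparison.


Common zeros: ∅; count = 0; Bézout bound = 2.

deg(f) = 2, deg(g) = 1, so Bézout bound = 2.
Scan x ∈ F_7. For each x, list the y ∈ F_7 with f(x, y) ≡ 0 and those with g(x, y) ≡ 0 (mod 7); the common zeros in that column are the intersection.
  x = 0: f ≡ 0 at y ∈ ∅; g ≡ 0 at y ∈ {6}; common: ∅.
  x = 1: f ≡ 0 at y ∈ {2, 3}; g ≡ 0 at y ∈ {1}; common: ∅.
  x = 2: f ≡ 0 at y ∈ {2, 4}; g ≡ 0 at y ∈ {3}; common: ∅.
  x = 3: f ≡ 0 at y ∈ {3, 4}; g ≡ 0 at y ∈ {5}; common: ∅.
  x = 4: f ≡ 0 at y ∈ ∅; g ≡ 0 at y ∈ {0}; common: ∅.
  x = 5: f ≡ 0 at y ∈ ∅; g ≡ 0 at y ∈ {2}; common: ∅.
  x = 6: f ≡ 0 at y ∈ ∅; g ≡ 0 at y ∈ {4}; common: ∅.
Collecting: common zeros = ∅, so the count is 0.
Comparison with the Bézout bound: 0 ≤ 2 = deg(f)·deg(g), as expected for curves with no common component (the affine F_7-count falls short of the bound because intersections may lie at infinity, over extension fields, or carry multiplicity).


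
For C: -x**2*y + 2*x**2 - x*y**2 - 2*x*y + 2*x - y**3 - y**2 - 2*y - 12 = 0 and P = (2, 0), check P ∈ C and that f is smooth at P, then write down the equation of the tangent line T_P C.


Tangent line at P: 10*x - 10*y - 20 = 0.

Step 1: f(2, 0) = 0, so P lies on C.
Step 2: partial derivatives
  f_x(x, y) = -2*x*y + 4*x - y**2 - 2*y + 2, f_y(x, y) = -x**2 - 2*x*y - 2*x - 3*y**2 - 2*y - 2.
  f_x(P) = 10, f_y(P) = -10 (gradient nonzero, so P is smooth).
Step 3: tangent line at P: 10·(x − 2) + -10·(y − 0) = 0.
Expanding: 10*x - 10*y - 20 = 0.


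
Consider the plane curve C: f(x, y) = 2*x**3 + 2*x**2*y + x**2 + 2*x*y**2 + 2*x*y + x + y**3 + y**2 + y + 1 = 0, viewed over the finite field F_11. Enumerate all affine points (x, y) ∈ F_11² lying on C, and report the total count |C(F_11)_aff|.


Affine F_11-points: {(0, 10), (2, 2), (4, 2), (4, 5), (4, 6), (8, 2), (8, 4), (8, 10), (9, 10), (10, 1)}; count = 10.

For each of the 121 pairs (x, y) ∈ F_11², evaluate f(x, y) mod 11. Record the zeros.
  x = 0: [0↦1, 1↦4, 2↦4, 3↦7, 4↦8, 5↦2, 6↦6, 7↦4, 8↦2, 9↦6, 10↦0]  zeros at y ∈ {10}
  x = 1: [0↦5, 1↦3, 2↦2, 3↦8, 4↦5, 5↦10, 6↦7, 7↦2, 8↦1, 9↦10, 10↦2]  zeros at y ∈ ∅
  x = 2: [0↦1, 1↦9, 2↦0, 3↦2, 4↦10, 5↦8, 6↦2, 7↦9, 8↦2, 9↦9, 10↦3]  zeros at y ∈ {2}
  x = 3: [0↦1, 1↦1, 2↦10, 3↦1, 4↦2, 5↦8, 6↦3, 7↦4, 8↦6, 9↦4, 10↦4]  zeros at y ∈ ∅
  x = 4: [0↦6, 1↦2, 2↦0, 3↦6, 4↦4, 5↦0, 6↦0, 7↦10, 8↦3, 9↦7, 10↦6]  zeros at y ∈ {2, 5, 6}
  x = 5: [0↦6, 1↦2, 2↦4, 3↦7, 4↦6, 5↦7, 6↦5, 7↦6, 8↦5, 9↦8, 10↦10]  zeros at y ∈ ∅
  x = 6: [0↦2, 1↦2, 2↦1, 3↦5, 4↦9, 5↦8, 6↦8, 7↦4, 8↦2, 9↦8, 10↦6]  zeros at y ∈ ∅
  x = 7: [0↦6, 1↦3, 2↦3, 3↦1, 4↦3, 5↦4, 6↦10, 7↦5, 8↦6, 9↦8, 10↦6]  zeros at y ∈ ∅
  x = 8: [0↦8, 1↦6, 2↦0, 3↦7, 4↦0, 5↦7, 6↦1, 7↦10, 8↦7, 9↦9, 10↦0]  zeros at y ∈ {2, 4, 10}
  x = 9: [0↦9, 1↦1, 2↦4, 3↦2, 4↦1, 5↦7, 6↦4, 7↦9, 8↦6, 9↦1, 10↦0]  zeros at y ∈ {10}
  x = 10: [0↦10, 1↦0, 2↦5, 3↦9, 4↦7, 5↦5, 6↦9, 7↦3, 8↦4, 9↦7, 10↦7]  zeros at y ∈ {1}
Collecting zeros: affine points = {(0, 10), (2, 2), (4, 2), (4, 5), (4, 6), (8, 2), (8, 4), (8, 10), (9, 10), (10, 1)}.
Total count |C(F_11)_aff| = 10.


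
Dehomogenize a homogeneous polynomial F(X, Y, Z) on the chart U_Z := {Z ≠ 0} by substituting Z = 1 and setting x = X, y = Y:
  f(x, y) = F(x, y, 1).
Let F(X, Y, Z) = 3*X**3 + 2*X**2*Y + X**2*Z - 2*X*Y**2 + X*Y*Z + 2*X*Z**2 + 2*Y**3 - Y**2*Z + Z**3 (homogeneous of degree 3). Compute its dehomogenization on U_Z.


f(x, y) = 3*x**3 + 2*x**2*y + x**2 - 2*x*y**2 + x*y + 2*x + 2*y**3 - y**2 + 1

On U_Z we set Z = 1. Each monomial c·X^i·Y^j·Z^k in F becomes c·x^i·y^j·1^k = c·x^i·y^j.
Substituting Z = 1: F(X, Y, 1) = 3*x**3 + 2*x**2*y + x**2 - 2*x*y**2 + x*y + 2*x + 2*y**3 - y**2 + 1.
Note: deg(f) ≤ deg(F) = 3; strict inequality happens when F is divisible by Z (lost terms).


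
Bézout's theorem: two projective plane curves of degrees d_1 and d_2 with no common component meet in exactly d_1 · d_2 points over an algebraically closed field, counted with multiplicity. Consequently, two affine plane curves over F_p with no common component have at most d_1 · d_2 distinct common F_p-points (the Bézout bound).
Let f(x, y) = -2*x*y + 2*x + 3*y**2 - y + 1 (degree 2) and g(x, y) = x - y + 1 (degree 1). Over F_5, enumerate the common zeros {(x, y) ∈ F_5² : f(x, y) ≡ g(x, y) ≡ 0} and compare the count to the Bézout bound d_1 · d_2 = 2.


Common zeros: ∅; count = 0; Bézout bound = 2.

deg(f) = 2, deg(g) = 1, so Bézout bound = 2.
Scan x ∈ F_5. For each x, list the y ∈ F_5 with f(x, y) ≡ 0 and those with g(x, y) ≡ 0 (mod 5); the common zeros in that column are the intersection.
  x = 0: f ≡ 0 at y ∈ {3, 4}; g ≡ 0 at y ∈ {1}; common: ∅.
  x = 1: f ≡ 0 at y ∈ ∅; g ≡ 0 at y ∈ {2}; common: ∅.
  x = 2: f ≡ 0 at y ∈ {0}; g ≡ 0 at y ∈ {3}; common: ∅.
  x = 3: f ≡ 0 at y ∈ {2}; g ≡ 0 at y ∈ {4}; common: ∅.
  x = 4: f ≡ 0 at y ∈ ∅; g ≡ 0 at y ∈ {0}; common: ∅.
Collecting: common zeros = ∅, so the count is 0.
Comparison with the Bézout bound: 0 ≤ 2 = deg(f)·deg(g), as expected for curves with no common component (the affine F_5-count falls short of the bound because intersections may lie at infinity, over extension fields, or carry multiplicity).


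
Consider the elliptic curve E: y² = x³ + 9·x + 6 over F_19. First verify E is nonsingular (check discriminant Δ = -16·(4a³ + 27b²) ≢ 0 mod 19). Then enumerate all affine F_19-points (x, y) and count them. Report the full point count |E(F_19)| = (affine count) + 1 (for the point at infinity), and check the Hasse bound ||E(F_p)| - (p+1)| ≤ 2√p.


Affine points = {(0, 5), (0, 14), (1, 4), (1, 15), (4, 7), (4, 12), (5, 9), (5, 10), (8, 1), (8, 18), (11, 7), (11, 12), (14, 8), (14, 11), (15, 1), (15, 18), (16, 3), (16, 16)}; affine count = 18; |E(F_19)| = 19.

Discriminant check: Δ ∝ 4a³ + 27b² = 4·9³ + 27·6² = 4·729 + 27·36 ≡ 12 (mod 19). Nonzero ⇒ E is nonsingular.
For each x ∈ F_19, compute rhs = x³ + 9·x + 6 mod 19, then count y ∈ F_19 with y² ≡ rhs.
  x = 0: rhs = 6, matching y values: 5, 14 (2 points).
  x = 1: rhs = 16, matching y values: 4, 15 (2 points).
  x = 2: rhs = 13, matching y values: none (0 points).
  x = 3: rhs = 3, matching y values: none (0 points).
  x = 4: rhs = 11, matching y values: 7, 12 (2 points).
  x = 5: rhs = 5, matching y values: 9, 10 (2 points).
  x = 6: rhs = 10, matching y values: none (0 points).
  x = 7: rhs = 13, matching y values: none (0 points).
  x = 8: rhs = 1, matching y values: 1, 18 (2 points).
  x = 9: rhs = 18, matching y values: none (0 points).
  x = 10: rhs = 13, matching y values: none (0 points).
  x = 11: rhs = 11, matching y values: 7, 12 (2 points).
  x = 12: rhs = 18, matching y values: none (0 points).
  x = 13: rhs = 2, matching y values: none (0 points).
  x = 14: rhs = 7, matching y values: 8, 11 (2 points).
  x = 15: rhs = 1, matching y values: 1, 18 (2 points).
  x = 16: rhs = 9, matching y values: 3, 16 (2 points).
  x = 17: rhs = 18, matching y values: none (0 points).
  x = 18: rhs = 15, matching y values: none (0 points).
Total affine count: 18.
Full point count |E(F_19)| = 18 + 1 = 19.
Hasse bound: |19 − (19+1)| = |-1| = 1 ≤ 2√19 ≈ 8.7178 ✓.


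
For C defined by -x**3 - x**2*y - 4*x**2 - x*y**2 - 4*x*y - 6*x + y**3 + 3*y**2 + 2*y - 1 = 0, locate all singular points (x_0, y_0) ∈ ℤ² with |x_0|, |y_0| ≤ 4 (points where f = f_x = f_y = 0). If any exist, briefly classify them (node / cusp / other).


Singular points: {(-1, -1)}; classification: cusp.

Compute partial derivatives:
  f_x = -3*x**2 - 2*x*y - 8*x - y**2 - 4*y - 6.
  f_y = -x**2 - 2*x*y - 4*x + 3*y**2 + 6*y + 2.
Scan x_0 ∈ {−4, ..., 4}. For each x_0, f_y(x_0, y) is a polynomial in y; find its integer roots y ∈ {−4, ..., 4}, then test f_x and f at those candidates.
  x = -4: f_y(-4, y) = 3*y**2 + 14*y + 2; no integer root y with |y| ≤ 4.
  x = -3: f_y(-3, y) = 3*y**2 + 12*y + 5; no integer root y with |y| ≤ 4.
  x = -2: f_y(-2, y) = 3*y**2 + 10*y + 6; no integer root y with |y| ≤ 4.
  x = -1: f_y(-1, y) = 3*y**2 + 8*y + 5; vanishes at y ∈ {-1}. (-1, -1): f_x = 0, f = 0 — SINGULAR.
  x = 0: f_y(0, y) = 3*y**2 + 6*y + 2; no integer root y with |y| ≤ 4.
  x = 1: f_y(1, y) = 3*y**2 + 4*y - 3; no integer root y with |y| ≤ 4.
  x = 2: f_y(2, y) = 3*y**2 + 2*y - 10; no integer root y with |y| ≤ 4.
  x = 3: f_y(3, y) = 3*y**2 - 19; no integer root y with |y| ≤ 4.
  x = 4: f_y(4, y) = 3*y**2 - 2*y - 30; no integer root y with |y| ≤ 4.
Only singular point on the grid: (-1, -1).
Classify: substitute x = -1 + u, y = -1 + v and expand: f = -u**3 - u**2*v - u*v**2 + v**3 + v**2.
No constant or linear terms (consistent with a singular point). Quadratic part: v**2. Cubic part: -u**3 - u**2*v - u*v**2 + v**3.
The quadratic part v**2 is a perfect square, so there is a single (double) tangent line v = 0, i.e. y = -1. Restricting the cubic part to that line (v = 0) leaves -u**3 ≠ 0, so f is not divisible by v and the branch is v² ≈ u**3 to lowest order — this is a cusp.
Classification: cusp.


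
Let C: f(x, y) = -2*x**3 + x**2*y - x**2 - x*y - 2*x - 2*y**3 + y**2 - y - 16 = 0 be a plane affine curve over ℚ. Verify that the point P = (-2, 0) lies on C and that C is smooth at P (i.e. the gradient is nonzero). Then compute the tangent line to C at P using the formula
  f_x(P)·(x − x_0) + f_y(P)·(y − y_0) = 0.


Tangent line at P: -22*x + 5*y - 44 = 0.

Step 1: f(-2, 0) = 0, so P lies on C.
Step 2: partial derivatives
  f_x(x, y) = -6*x**2 + 2*x*y - 2*x - y - 2, f_y(x, y) = x**2 - x - 6*y**2 + 2*y - 1.
  f_x(P) = -22, f_y(P) = 5 (gradient nonzero, so P is smooth).
Step 3: tangent line at P: -22·(x − -2) + 5·(y − 0) = 0.
Expanding: -22*x + 5*y - 44 = 0.


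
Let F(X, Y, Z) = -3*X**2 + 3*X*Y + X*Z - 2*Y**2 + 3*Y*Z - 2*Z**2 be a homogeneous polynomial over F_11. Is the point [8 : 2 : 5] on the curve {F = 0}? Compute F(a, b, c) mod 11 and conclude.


F(8,2,5) ≡ 0 (mod 11); P is on the curve.

Evaluate F(8, 2, 5) term-by-term (mod 11).
  -3*X**2 ↦ -3·64·1·1 = -192
  3*X*Y ↦ 3·8·2·1 = 48
  X*Z ↦ 1·8·1·5 = 40
  -2*Y**2 ↦ -2·1·4·1 = -8
  3*Y*Z ↦ 3·1·2·5 = 30
  -2*Z**2 ↦ -2·1·1·25 = -50
Sum: F(8, 2, 5) = (-192) + (48) + (40) + (-8) + (30) + (-50) = -132.
Reducing mod 11: -132 ≡ 0 (mod 11).
Since F(a, b, c) ≡ 0 (mod 11), P lies on the curve.


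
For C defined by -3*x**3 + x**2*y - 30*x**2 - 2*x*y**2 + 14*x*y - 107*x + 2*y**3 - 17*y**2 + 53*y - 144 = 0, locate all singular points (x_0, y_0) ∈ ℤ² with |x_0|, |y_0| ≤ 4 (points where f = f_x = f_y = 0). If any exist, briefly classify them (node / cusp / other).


Singular points: {(-3, 2)}; classification: node.

Compute partial derivatives:
  f_x = -9*x**2 + 2*x*y - 60*x - 2*y**2 + 14*y - 107.
  f_y = x**2 - 4*x*y + 14*x + 6*y**2 - 34*y + 53.
Scan x_0 ∈ {−4, ..., 4}. For each x_0, f_y(x_0, y) is a polynomial in y; find its integer roots y ∈ {−4, ..., 4}, then test f_x and f at those candidates.
  x = -4: f_y(-4, y) = 6*y**2 - 18*y + 13; no integer root y with |y| ≤ 4.
  x = -3: f_y(-3, y) = 6*y**2 - 22*y + 20; vanishes at y ∈ {2}. (-3, 2): f_x = 0, f = 0 — SINGULAR.
  x = -2: f_y(-2, y) = 6*y**2 - 26*y + 29; no integer root y with |y| ≤ 4.
  x = -1: f_y(-1, y) = 6*y**2 - 30*y + 40; no integer root y with |y| ≤ 4.
  x = 0: f_y(0, y) = 6*y**2 - 34*y + 53; no integer root y with |y| ≤ 4.
  x = 1: f_y(1, y) = 6*y**2 - 38*y + 68; no integer root y with |y| ≤ 4.
  x = 2: f_y(2, y) = 6*y**2 - 42*y + 85; no integer root y with |y| ≤ 4.
  x = 3: f_y(3, y) = 6*y**2 - 46*y + 104; no integer root y with |y| ≤ 4.
  x = 4: f_y(4, y) = 6*y**2 - 50*y + 125; no integer root y with |y| ≤ 4.
Only singular point on the grid: (-3, 2).
Classify: substitute x = -3 + u, y = 2 + v and expand: f = -3*u**3 + u**2*v - u**2 - 2*u*v**2 + 2*v**3 + v**2.
No constant or linear terms (consistent with a singular point). Quadratic part: -u**2 + v**2. Cubic part: -3*u**3 + u**2*v - 2*u*v**2 + 2*v**3.
The quadratic part v**2 - u**2 = (v − u)(v + u) splits into two distinct linear factors, so there are two distinct tangent lines y − 2 = ±(x − -3) — this is a node (ordinary double point).
Classification: node.


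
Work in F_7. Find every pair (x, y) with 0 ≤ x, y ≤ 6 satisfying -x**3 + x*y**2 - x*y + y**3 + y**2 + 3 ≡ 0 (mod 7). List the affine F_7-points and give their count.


Affine F_7-points: {(5, 3), (5, 6), (6, 2)}; count = 3.

For each of the 49 pairs (x, y) ∈ F_7², evaluate f(x, y) mod 7. Record the zeros.
  x = 0: [0↦3, 1↦5, 2↦1, 3↦4, 4↦6, 5↦6, 6↦3]  zeros at y ∈ ∅
  x = 1: [0↦2, 1↦4, 2↦2, 3↦2, 4↦3, 5↦4, 6↦4]  zeros at y ∈ ∅
  x = 2: [0↦2, 1↦4, 2↦4, 3↦1, 4↦1, 5↦3, 6↦6]  zeros at y ∈ ∅
  x = 3: [0↦4, 1↦6, 2↦1, 3↦2, 4↦1, 5↦4, 6↦3]  zeros at y ∈ ∅
  x = 4: [0↦2, 1↦4, 2↦1, 3↦6, 4↦4, 5↦1, 6↦3]  zeros at y ∈ ∅
  x = 5: [0↦4, 1↦6, 2↦5, 3↦0, 4↦4, 5↦2, 6↦0]  zeros at y ∈ {3, 6}
  x = 6: [0↦4, 1↦6, 2↦0, 3↦6, 4↦2, 5↦1, 6↦2]  zeros at y ∈ {2}
Collecting zeros: affine points = {(5, 3), (5, 6), (6, 2)}.
Total count |C(F_7)_aff| = 3.
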